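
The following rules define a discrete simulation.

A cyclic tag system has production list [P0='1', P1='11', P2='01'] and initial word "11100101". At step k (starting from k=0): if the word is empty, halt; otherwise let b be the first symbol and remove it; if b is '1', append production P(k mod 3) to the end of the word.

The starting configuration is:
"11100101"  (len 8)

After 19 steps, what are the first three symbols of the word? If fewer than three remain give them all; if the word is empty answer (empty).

step 0: "11100101"  (len 8)
step 1: "11001011"  (len 8)
step 2: "100101111"  (len 9)
step 3: "0010111101"  (len 10)
step 4: "010111101"  (len 9)
step 5: "10111101"  (len 8)
step 6: "011110101"  (len 9)
step 7: "11110101"  (len 8)
step 8: "111010111"  (len 9)
step 9: "1101011101"  (len 10)
step 10: "1010111011"  (len 10)
step 11: "01011101111"  (len 11)
step 12: "1011101111"  (len 10)
step 13: "0111011111"  (len 10)
step 14: "111011111"  (len 9)
step 15: "1101111101"  (len 10)
step 16: "1011111011"  (len 10)
step 17: "01111101111"  (len 11)
step 18: "1111101111"  (len 10)
step 19: "1111011111"  (len 10)

111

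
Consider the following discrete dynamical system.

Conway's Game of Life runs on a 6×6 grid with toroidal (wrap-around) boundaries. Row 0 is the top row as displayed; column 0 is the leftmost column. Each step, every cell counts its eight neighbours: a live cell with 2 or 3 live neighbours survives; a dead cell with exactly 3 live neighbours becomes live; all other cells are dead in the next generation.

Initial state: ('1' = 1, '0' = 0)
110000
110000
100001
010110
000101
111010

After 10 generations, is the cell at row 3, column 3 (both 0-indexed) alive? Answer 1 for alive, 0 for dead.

1

0) 110000
110000
100001
010110
000101
111010
1) 000000
000000
001011
001100
000001
001110
2) 000100
000000
001010
001101
000000
000110
3) 000110
000100
001010
001110
001000
000110
4) 001000
001000
001010
011010
001000
001010
5) 011000
011000
001000
011000
001000
011000
6) 100100
000100
000100
011100
000100
000100
7) 001110
001110
000110
000110
000110
001110
8) 010001
000001
000001
001001
000001
000001
9) 000011
000011
100011
100011
100011
000011
10) 100100
000100
000100
010100
000100
000100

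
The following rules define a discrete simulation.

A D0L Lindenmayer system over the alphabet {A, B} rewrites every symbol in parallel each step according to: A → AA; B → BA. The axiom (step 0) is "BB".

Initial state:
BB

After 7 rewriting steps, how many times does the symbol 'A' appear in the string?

254

t=0: BB
t=1: BABA
t=2: BAAABAAA
t=3: BAAAAAAABAAAAAAA
t=4: BAAAAAAAAAAAAAAABAAAAAAAAAAAAAAA
t=5: BAAAAAAAAAAAAAAAAAAAAAAAAAAAAAAABAAAAAAAAAAAAAAAAAAAAAAAAAAAAAAA
t=6: BAAAAAAAAAAAAAAAAAAAAAAAAAAAAAAAAAAAAAAAAAAAAAAAAAAAAAAAAA…AAAAAAAAAAAAAAAAAAAAAAAAAAAAAAAAAAAAAAAAAAAAAAAAAAAAAAAAAA  (len 128)
t=7: BAAAAAAAAAAAAAAAAAAAAAAAAAAAAAAAAAAAAAAAAAAAAAAAAAAAAAAAAA…AAAAAAAAAAAAAAAAAAAAAAAAAAAAAAAAAAAAAAAAAAAAAAAAAAAAAAAAAA  (len 256)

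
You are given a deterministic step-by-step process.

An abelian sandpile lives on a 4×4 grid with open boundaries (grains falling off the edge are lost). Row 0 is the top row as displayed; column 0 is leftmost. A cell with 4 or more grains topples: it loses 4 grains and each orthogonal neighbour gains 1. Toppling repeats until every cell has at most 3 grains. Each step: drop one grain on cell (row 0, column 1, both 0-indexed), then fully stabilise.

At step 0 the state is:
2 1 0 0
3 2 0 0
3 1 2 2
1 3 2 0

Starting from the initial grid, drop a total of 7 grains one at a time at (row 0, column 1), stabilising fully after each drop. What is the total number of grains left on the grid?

23

gen 0: 2 1 0 0
3 2 0 0
3 1 2 2
1 3 2 0
gen 1: 2 2 0 0
3 2 0 0
3 1 2 2
1 3 2 0
gen 2: 2 3 0 0
3 2 0 0
3 1 2 2
1 3 2 0
gen 3: 3 0 1 0
3 3 0 0
3 1 2 2
1 3 2 0
gen 4: 3 1 1 0
3 3 0 0
3 1 2 2
1 3 2 0
gen 5: 3 2 1 0
3 3 0 0
3 1 2 2
1 3 2 0
gen 6: 3 3 1 0
3 3 0 0
3 1 2 2
1 3 2 0
gen 7: 1 2 2 0
2 1 1 0
0 3 2 2
2 3 2 0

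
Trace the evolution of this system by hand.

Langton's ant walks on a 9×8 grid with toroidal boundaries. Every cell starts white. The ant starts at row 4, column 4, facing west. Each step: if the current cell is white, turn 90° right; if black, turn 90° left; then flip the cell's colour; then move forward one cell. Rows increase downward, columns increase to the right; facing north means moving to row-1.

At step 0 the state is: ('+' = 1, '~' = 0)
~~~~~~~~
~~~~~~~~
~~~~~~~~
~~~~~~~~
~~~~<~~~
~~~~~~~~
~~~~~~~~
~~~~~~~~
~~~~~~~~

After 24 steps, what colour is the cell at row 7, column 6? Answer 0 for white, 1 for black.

1

t=0: ~~~~~~~~
~~~~~~~~
~~~~~~~~
~~~~~~~~
~~~~<~~~
~~~~~~~~
~~~~~~~~
~~~~~~~~
~~~~~~~~
t=1: ~~~~~~~~
~~~~~~~~
~~~~~~~~
~~~~^~~~
~~~~+~~~
~~~~~~~~
~~~~~~~~
~~~~~~~~
~~~~~~~~
t=2: ~~~~~~~~
~~~~~~~~
~~~~~~~~
~~~~+>~~
~~~~+~~~
~~~~~~~~
~~~~~~~~
~~~~~~~~
~~~~~~~~
t=3: ~~~~~~~~
~~~~~~~~
~~~~~~~~
~~~~++~~
~~~~+v~~
~~~~~~~~
~~~~~~~~
~~~~~~~~
~~~~~~~~
t=4: ~~~~~~~~
~~~~~~~~
~~~~~~~~
~~~~++~~
~~~~<+~~
~~~~~~~~
~~~~~~~~
~~~~~~~~
~~~~~~~~
t=5: ~~~~~~~~
~~~~~~~~
~~~~~~~~
~~~~++~~
~~~~~+~~
~~~~v~~~
~~~~~~~~
~~~~~~~~
~~~~~~~~
t=6: ~~~~~~~~
~~~~~~~~
~~~~~~~~
~~~~++~~
~~~~~+~~
~~~<+~~~
~~~~~~~~
~~~~~~~~
~~~~~~~~
t=7: ~~~~~~~~
~~~~~~~~
~~~~~~~~
~~~~++~~
~~~^~+~~
~~~++~~~
~~~~~~~~
~~~~~~~~
~~~~~~~~
t=8: ~~~~~~~~
~~~~~~~~
~~~~~~~~
~~~~++~~
~~~+>+~~
~~~++~~~
~~~~~~~~
~~~~~~~~
~~~~~~~~
t=9: ~~~~~~~~
~~~~~~~~
~~~~~~~~
~~~~++~~
~~~+++~~
~~~+v~~~
~~~~~~~~
~~~~~~~~
~~~~~~~~
t=10: ~~~~~~~~
~~~~~~~~
~~~~~~~~
~~~~++~~
~~~+++~~
~~~+~>~~
~~~~~~~~
~~~~~~~~
~~~~~~~~
t=11: ~~~~~~~~
~~~~~~~~
~~~~~~~~
~~~~++~~
~~~+++~~
~~~+~+~~
~~~~~v~~
~~~~~~~~
~~~~~~~~
t=12: ~~~~~~~~
~~~~~~~~
~~~~~~~~
~~~~++~~
~~~+++~~
~~~+~+~~
~~~~<+~~
~~~~~~~~
~~~~~~~~
t=13: ~~~~~~~~
~~~~~~~~
~~~~~~~~
~~~~++~~
~~~+++~~
~~~+^+~~
~~~~++~~
~~~~~~~~
~~~~~~~~
t=14: ~~~~~~~~
~~~~~~~~
~~~~~~~~
~~~~++~~
~~~+++~~
~~~++>~~
~~~~++~~
~~~~~~~~
~~~~~~~~
t=15: ~~~~~~~~
~~~~~~~~
~~~~~~~~
~~~~++~~
~~~++^~~
~~~++~~~
~~~~++~~
~~~~~~~~
~~~~~~~~
t=16: ~~~~~~~~
~~~~~~~~
~~~~~~~~
~~~~++~~
~~~+<~~~
~~~++~~~
~~~~++~~
~~~~~~~~
~~~~~~~~
t=17: ~~~~~~~~
~~~~~~~~
~~~~~~~~
~~~~++~~
~~~+~~~~
~~~+v~~~
~~~~++~~
~~~~~~~~
~~~~~~~~
t=18: ~~~~~~~~
~~~~~~~~
~~~~~~~~
~~~~++~~
~~~+~~~~
~~~+~>~~
~~~~++~~
~~~~~~~~
~~~~~~~~
t=19: ~~~~~~~~
~~~~~~~~
~~~~~~~~
~~~~++~~
~~~+~~~~
~~~+~+~~
~~~~+v~~
~~~~~~~~
~~~~~~~~
t=20: ~~~~~~~~
~~~~~~~~
~~~~~~~~
~~~~++~~
~~~+~~~~
~~~+~+~~
~~~~+~>~
~~~~~~~~
~~~~~~~~
t=21: ~~~~~~~~
~~~~~~~~
~~~~~~~~
~~~~++~~
~~~+~~~~
~~~+~+~~
~~~~+~+~
~~~~~~v~
~~~~~~~~
t=22: ~~~~~~~~
~~~~~~~~
~~~~~~~~
~~~~++~~
~~~+~~~~
~~~+~+~~
~~~~+~+~
~~~~~<+~
~~~~~~~~
t=23: ~~~~~~~~
~~~~~~~~
~~~~~~~~
~~~~++~~
~~~+~~~~
~~~+~+~~
~~~~+^+~
~~~~~++~
~~~~~~~~
t=24: ~~~~~~~~
~~~~~~~~
~~~~~~~~
~~~~++~~
~~~+~~~~
~~~+~+~~
~~~~++>~
~~~~~++~
~~~~~~~~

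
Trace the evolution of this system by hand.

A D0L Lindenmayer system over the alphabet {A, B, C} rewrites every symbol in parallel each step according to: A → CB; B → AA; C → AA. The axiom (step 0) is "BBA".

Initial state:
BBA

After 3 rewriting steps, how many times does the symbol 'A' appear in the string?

16

t=0: BBA
t=1: AAAACB
t=2: CBCBCBCBAAAA
t=3: AAAAAAAAAAAAAAAACBCBCBCB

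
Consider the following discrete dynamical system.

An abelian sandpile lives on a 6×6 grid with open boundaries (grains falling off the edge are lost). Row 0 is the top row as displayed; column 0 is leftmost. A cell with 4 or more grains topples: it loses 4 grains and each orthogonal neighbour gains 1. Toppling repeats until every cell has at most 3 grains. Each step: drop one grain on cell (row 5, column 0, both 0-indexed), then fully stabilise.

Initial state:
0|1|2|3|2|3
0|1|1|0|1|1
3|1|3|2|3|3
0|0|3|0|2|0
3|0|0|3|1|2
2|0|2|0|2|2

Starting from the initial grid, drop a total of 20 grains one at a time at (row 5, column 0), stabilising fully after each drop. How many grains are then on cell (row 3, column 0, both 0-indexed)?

0) 0|1|2|3|2|3
0|1|1|0|1|1
3|1|3|2|3|3
0|0|3|0|2|0
3|0|0|3|1|2
2|0|2|0|2|2
1) 0|1|2|3|2|3
0|1|1|0|1|1
3|1|3|2|3|3
0|0|3|0|2|0
3|0|0|3|1|2
3|0|2|0|2|2
2) 0|1|2|3|2|3
0|1|1|0|1|1
3|1|3|2|3|3
1|0|3|0|2|0
0|1|0|3|1|2
1|1|2|0|2|2
3) 0|1|2|3|2|3
0|1|1|0|1|1
3|1|3|2|3|3
1|0|3|0|2|0
0|1|0|3|1|2
2|1|2|0|2|2
4) 0|1|2|3|2|3
0|1|1|0|1|1
3|1|3|2|3|3
1|0|3|0|2|0
0|1|0|3|1|2
3|1|2|0|2|2
5) 0|1|2|3|2|3
0|1|1|0|1|1
3|1|3|2|3|3
1|0|3|0|2|0
1|1|0|3|1|2
0|2|2|0|2|2
6) 0|1|2|3|2|3
0|1|1|0|1|1
3|1|3|2|3|3
1|0|3|0|2|0
1|1|0|3|1|2
1|2|2|0|2|2
7) 0|1|2|3|2|3
0|1|1|0|1|1
3|1|3|2|3|3
1|0|3|0|2|0
1|1|0|3|1|2
2|2|2|0|2|2
8) 0|1|2|3|2|3
0|1|1|0|1|1
3|1|3|2|3|3
1|0|3|0|2|0
1|1|0|3|1|2
3|2|2|0|2|2
9) 0|1|2|3|2|3
0|1|1|0|1|1
3|1|3|2|3|3
1|0|3|0|2|0
2|1|0|3|1|2
0|3|2|0|2|2
10) 0|1|2|3|2|3
0|1|1|0|1|1
3|1|3|2|3|3
1|0|3|0|2|0
2|1|0|3|1|2
1|3|2|0|2|2
11) 0|1|2|3|2|3
0|1|1|0|1|1
3|1|3|2|3|3
1|0|3|0|2|0
2|1|0|3|1|2
2|3|2|0|2|2
12) 0|1|2|3|2|3
0|1|1|0|1|1
3|1|3|2|3|3
1|0|3|0|2|0
2|1|0|3|1|2
3|3|2|0|2|2
13) 0|1|2|3|2|3
0|1|1|0|1|1
3|1|3|2|3|3
1|0|3|0|2|0
3|2|0|3|1|2
1|0|3|0|2|2
14) 0|1|2|3|2|3
0|1|1|0|1|1
3|1|3|2|3|3
1|0|3|0|2|0
3|2|0|3|1|2
2|0|3|0|2|2
15) 0|1|2|3|2|3
0|1|1|0|1|1
3|1|3|2|3|3
1|0|3|0|2|0
3|2|0|3|1|2
3|0|3|0|2|2
16) 0|1|2|3|2|3
0|1|1|0|1|1
3|1|3|2|3|3
2|0|3|0|2|0
0|3|0|3|1|2
1|1|3|0|2|2
17) 0|1|2|3|2|3
0|1|1|0|1|1
3|1|3|2|3|3
2|0|3|0|2|0
0|3|0|3|1|2
2|1|3|0|2|2
18) 0|1|2|3|2|3
0|1|1|0|1|1
3|1|3|2|3|3
2|0|3|0|2|0
0|3|0|3|1|2
3|1|3|0|2|2
19) 0|1|2|3|2|3
0|1|1|0|1|1
3|1|3|2|3|3
2|0|3|0|2|0
1|3|0|3|1|2
0|2|3|0|2|2
20) 0|1|2|3|2|3
0|1|1|0|1|1
3|1|3|2|3|3
2|0|3|0|2|0
1|3|0|3|1|2
1|2|3|0|2|2

2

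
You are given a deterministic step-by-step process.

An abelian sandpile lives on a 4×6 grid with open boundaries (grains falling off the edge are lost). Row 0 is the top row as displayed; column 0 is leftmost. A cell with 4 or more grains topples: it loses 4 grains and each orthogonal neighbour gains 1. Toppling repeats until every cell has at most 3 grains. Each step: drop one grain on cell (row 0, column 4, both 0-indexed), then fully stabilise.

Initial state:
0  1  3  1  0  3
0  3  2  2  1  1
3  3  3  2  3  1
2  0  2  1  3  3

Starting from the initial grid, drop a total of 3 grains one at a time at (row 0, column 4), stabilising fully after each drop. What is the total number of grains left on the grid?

46

[0] 0  1  3  1  0  3
0  3  2  2  1  1
3  3  3  2  3  1
2  0  2  1  3  3
[1] 0  1  3  1  1  3
0  3  2  2  1  1
3  3  3  2  3  1
2  0  2  1  3  3
[2] 0  1  3  1  2  3
0  3  2  2  1  1
3  3  3  2  3  1
2  0  2  1  3  3
[3] 0  1  3  1  3  3
0  3  2  2  1  1
3  3  3  2  3  1
2  0  2  1  3  3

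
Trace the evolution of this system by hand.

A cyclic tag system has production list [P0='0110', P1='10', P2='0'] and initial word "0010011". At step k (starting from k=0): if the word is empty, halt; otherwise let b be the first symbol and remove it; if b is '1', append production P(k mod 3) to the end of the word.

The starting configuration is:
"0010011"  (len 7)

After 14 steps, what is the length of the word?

[0] "0010011"  (len 7)
[1] "010011"  (len 6)
[2] "10011"  (len 5)
[3] "00110"  (len 5)
[4] "0110"  (len 4)
[5] "110"  (len 3)
[6] "100"  (len 3)
[7] "000110"  (len 6)
[8] "00110"  (len 5)
[9] "0110"  (len 4)
[10] "110"  (len 3)
[11] "1010"  (len 4)
[12] "0100"  (len 4)
[13] "100"  (len 3)
[14] "0010"  (len 4)

4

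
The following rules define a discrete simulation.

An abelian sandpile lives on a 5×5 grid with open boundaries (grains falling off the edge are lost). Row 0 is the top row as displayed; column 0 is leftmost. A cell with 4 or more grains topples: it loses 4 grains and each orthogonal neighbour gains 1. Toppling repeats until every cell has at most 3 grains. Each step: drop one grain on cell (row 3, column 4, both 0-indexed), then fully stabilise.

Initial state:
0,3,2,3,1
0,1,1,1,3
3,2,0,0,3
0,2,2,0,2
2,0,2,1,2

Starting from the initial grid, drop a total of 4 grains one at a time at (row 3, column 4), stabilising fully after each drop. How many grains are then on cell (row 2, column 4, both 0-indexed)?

k=0  0,3,2,3,1
0,1,1,1,3
3,2,0,0,3
0,2,2,0,2
2,0,2,1,2
k=1  0,3,2,3,1
0,1,1,1,3
3,2,0,0,3
0,2,2,0,3
2,0,2,1,2
k=2  0,3,2,3,2
0,1,1,2,0
3,2,0,1,1
0,2,2,1,1
2,0,2,1,3
k=3  0,3,2,3,2
0,1,1,2,0
3,2,0,1,1
0,2,2,1,2
2,0,2,1,3
k=4  0,3,2,3,2
0,1,1,2,0
3,2,0,1,1
0,2,2,1,3
2,0,2,1,3

1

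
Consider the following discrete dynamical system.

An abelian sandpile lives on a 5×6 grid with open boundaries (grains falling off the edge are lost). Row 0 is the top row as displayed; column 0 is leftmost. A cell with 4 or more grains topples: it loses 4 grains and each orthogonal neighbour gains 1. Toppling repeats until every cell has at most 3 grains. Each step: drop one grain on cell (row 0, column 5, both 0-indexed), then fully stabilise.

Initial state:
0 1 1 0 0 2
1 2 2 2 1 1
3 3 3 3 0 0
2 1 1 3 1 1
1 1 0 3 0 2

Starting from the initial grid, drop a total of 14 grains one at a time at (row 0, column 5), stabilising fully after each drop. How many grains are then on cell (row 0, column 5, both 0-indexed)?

2

gen 0: 0 1 1 0 0 2
1 2 2 2 1 1
3 3 3 3 0 0
2 1 1 3 1 1
1 1 0 3 0 2
gen 1: 0 1 1 0 0 3
1 2 2 2 1 1
3 3 3 3 0 0
2 1 1 3 1 1
1 1 0 3 0 2
gen 2: 0 1 1 0 1 0
1 2 2 2 1 2
3 3 3 3 0 0
2 1 1 3 1 1
1 1 0 3 0 2
gen 3: 0 1 1 0 1 1
1 2 2 2 1 2
3 3 3 3 0 0
2 1 1 3 1 1
1 1 0 3 0 2
gen 4: 0 1 1 0 1 2
1 2 2 2 1 2
3 3 3 3 0 0
2 1 1 3 1 1
1 1 0 3 0 2
gen 5: 0 1 1 0 1 3
1 2 2 2 1 2
3 3 3 3 0 0
2 1 1 3 1 1
1 1 0 3 0 2
gen 6: 0 1 1 0 2 0
1 2 2 2 1 3
3 3 3 3 0 0
2 1 1 3 1 1
1 1 0 3 0 2
gen 7: 0 1 1 0 2 1
1 2 2 2 1 3
3 3 3 3 0 0
2 1 1 3 1 1
1 1 0 3 0 2
gen 8: 0 1 1 0 2 2
1 2 2 2 1 3
3 3 3 3 0 0
2 1 1 3 1 1
1 1 0 3 0 2
gen 9: 0 1 1 0 2 3
1 2 2 2 1 3
3 3 3 3 0 0
2 1 1 3 1 1
1 1 0 3 0 2
gen 10: 0 1 1 0 3 1
1 2 2 2 2 0
3 3 3 3 0 1
2 1 1 3 1 1
1 1 0 3 0 2
gen 11: 0 1 1 0 3 2
1 2 2 2 2 0
3 3 3 3 0 1
2 1 1 3 1 1
1 1 0 3 0 2
gen 12: 0 1 1 0 3 3
1 2 2 2 2 0
3 3 3 3 0 1
2 1 1 3 1 1
1 1 0 3 0 2
gen 13: 0 1 1 1 0 1
1 2 2 2 3 1
3 3 3 3 0 1
2 1 1 3 1 1
1 1 0 3 0 2
gen 14: 0 1 1 1 0 2
1 2 2 2 3 1
3 3 3 3 0 1
2 1 1 3 1 1
1 1 0 3 0 2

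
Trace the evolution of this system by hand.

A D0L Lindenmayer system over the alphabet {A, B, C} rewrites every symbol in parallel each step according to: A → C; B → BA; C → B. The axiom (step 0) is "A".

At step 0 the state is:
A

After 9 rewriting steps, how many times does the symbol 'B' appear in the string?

9

t=0: A
t=1: C
t=2: B
t=3: BA
t=4: BAC
t=5: BACB
t=6: BACBBA
t=7: BACBBABAC
t=8: BACBBABACBACB
t=9: BACBBABACBACBBACBBA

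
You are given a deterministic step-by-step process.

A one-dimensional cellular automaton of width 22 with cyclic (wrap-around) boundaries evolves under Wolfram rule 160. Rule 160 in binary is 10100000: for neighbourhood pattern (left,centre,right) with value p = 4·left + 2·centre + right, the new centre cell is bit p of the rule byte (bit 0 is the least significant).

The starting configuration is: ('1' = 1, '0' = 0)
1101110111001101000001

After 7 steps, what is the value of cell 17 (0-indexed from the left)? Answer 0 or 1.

0

gen 0: 1101110111001101000001
gen 1: 1010101010000010000000
gen 2: 0101010100000000000000
gen 3: 0010101000000000000000
gen 4: 0001010000000000000000
gen 5: 0000100000000000000000
gen 6: 0000000000000000000000
gen 7: 0000000000000000000000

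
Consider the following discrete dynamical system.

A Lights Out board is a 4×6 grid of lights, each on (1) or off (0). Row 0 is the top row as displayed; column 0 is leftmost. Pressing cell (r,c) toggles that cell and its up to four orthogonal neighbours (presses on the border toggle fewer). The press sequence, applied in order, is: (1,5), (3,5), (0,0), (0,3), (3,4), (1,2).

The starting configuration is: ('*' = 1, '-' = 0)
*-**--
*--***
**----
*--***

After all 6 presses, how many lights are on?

14

[0] *-**--
*--***
**----
*--***
[1] *-**-*
*--*--
**---*
*--***
[2] *-**-*
*--*--
**----
*--*--
[3] -***-*
---*--
**----
*--*--
[4] -*--**
------
**----
*--*--
[5] -*--**
------
**--*-
*---**
[6] -**-**
-***--
***-*-
*---**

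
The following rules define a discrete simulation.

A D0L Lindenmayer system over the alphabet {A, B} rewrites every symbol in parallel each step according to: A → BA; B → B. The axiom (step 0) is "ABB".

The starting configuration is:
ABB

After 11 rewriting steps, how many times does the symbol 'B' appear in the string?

t=0: ABB
t=1: BABB
t=2: BBABB
t=3: BBBABB
t=4: BBBBABB
t=5: BBBBBABB
t=6: BBBBBBABB
t=7: BBBBBBBABB
t=8: BBBBBBBBABB
t=9: BBBBBBBBBABB
t=10: BBBBBBBBBBABB
t=11: BBBBBBBBBBBABB

13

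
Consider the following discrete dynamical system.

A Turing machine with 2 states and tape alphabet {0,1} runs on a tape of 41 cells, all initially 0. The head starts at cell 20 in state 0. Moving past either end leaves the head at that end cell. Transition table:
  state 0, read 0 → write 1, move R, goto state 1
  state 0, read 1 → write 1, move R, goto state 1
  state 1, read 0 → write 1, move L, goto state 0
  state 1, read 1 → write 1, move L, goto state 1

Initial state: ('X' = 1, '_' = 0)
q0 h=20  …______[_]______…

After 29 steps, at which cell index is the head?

7

t=0: q0 h=20  …______[_]______…
t=1: q1 h=21  …_____X[_]______…
t=2: q0 h=20  …______[X]X_____…
t=3: q1 h=21  …_____X[X]______…
t=4: q1 h=20  …______[X]X_____…
t=5: q1 h=19  …______[_]XX____…
t=6: q0 h=18  …______[_]XXX___…
t=7: q1 h=19  …_____X[X]XX____…
t=8: q1 h=18  …______[X]XXX___…
t=9: q1 h=17  …______[_]XXXX__…
t=10: q0 h=16  …______[_]XXXXX_…
t=11: q1 h=17  …_____X[X]XXXX__…
t=12: q1 h=16  …______[X]XXXXX_…
t=13: q1 h=15  …______[_]XXXXXX…
t=14: q0 h=14  …______[_]XXXXXX…
t=15: q1 h=15  …_____X[X]XXXXXX…
t=16: q1 h=14  …______[X]XXXXXX…
t=17: q1 h=13  …______[_]XXXXXX…
t=18: q0 h=12  …______[_]XXXXXX…
t=19: q1 h=13  …_____X[X]XXXXXX…
t=20: q1 h=12  …______[X]XXXXXX…
t=21: q1 h=11  …______[_]XXXXXX…
t=22: q0 h=10  …______[_]XXXXXX…
t=23: q1 h=11  …_____X[X]XXXXXX…
t=24: q1 h=10  …______[X]XXXXXX…
t=25: q1 h= 9  …______[_]XXXXXX…
t=26: q0 h= 8  …______[_]XXXXXX…
t=27: q1 h= 9  …_____X[X]XXXXXX…
t=28: q1 h= 8  …______[X]XXXXXX…
t=29: q1 h= 7  …______[_]XXXXXX…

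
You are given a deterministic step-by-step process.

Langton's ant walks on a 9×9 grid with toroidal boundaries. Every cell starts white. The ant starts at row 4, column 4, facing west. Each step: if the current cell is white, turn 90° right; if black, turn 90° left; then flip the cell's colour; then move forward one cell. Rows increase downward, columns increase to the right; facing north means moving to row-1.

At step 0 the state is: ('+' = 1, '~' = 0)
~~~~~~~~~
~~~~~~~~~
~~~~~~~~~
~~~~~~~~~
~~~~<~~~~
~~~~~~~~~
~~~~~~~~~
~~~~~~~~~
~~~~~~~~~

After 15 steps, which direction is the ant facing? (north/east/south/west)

0) ~~~~~~~~~
~~~~~~~~~
~~~~~~~~~
~~~~~~~~~
~~~~<~~~~
~~~~~~~~~
~~~~~~~~~
~~~~~~~~~
~~~~~~~~~
1) ~~~~~~~~~
~~~~~~~~~
~~~~~~~~~
~~~~^~~~~
~~~~+~~~~
~~~~~~~~~
~~~~~~~~~
~~~~~~~~~
~~~~~~~~~
2) ~~~~~~~~~
~~~~~~~~~
~~~~~~~~~
~~~~+>~~~
~~~~+~~~~
~~~~~~~~~
~~~~~~~~~
~~~~~~~~~
~~~~~~~~~
3) ~~~~~~~~~
~~~~~~~~~
~~~~~~~~~
~~~~++~~~
~~~~+v~~~
~~~~~~~~~
~~~~~~~~~
~~~~~~~~~
~~~~~~~~~
4) ~~~~~~~~~
~~~~~~~~~
~~~~~~~~~
~~~~++~~~
~~~~<+~~~
~~~~~~~~~
~~~~~~~~~
~~~~~~~~~
~~~~~~~~~
5) ~~~~~~~~~
~~~~~~~~~
~~~~~~~~~
~~~~++~~~
~~~~~+~~~
~~~~v~~~~
~~~~~~~~~
~~~~~~~~~
~~~~~~~~~
6) ~~~~~~~~~
~~~~~~~~~
~~~~~~~~~
~~~~++~~~
~~~~~+~~~
~~~<+~~~~
~~~~~~~~~
~~~~~~~~~
~~~~~~~~~
7) ~~~~~~~~~
~~~~~~~~~
~~~~~~~~~
~~~~++~~~
~~~^~+~~~
~~~++~~~~
~~~~~~~~~
~~~~~~~~~
~~~~~~~~~
8) ~~~~~~~~~
~~~~~~~~~
~~~~~~~~~
~~~~++~~~
~~~+>+~~~
~~~++~~~~
~~~~~~~~~
~~~~~~~~~
~~~~~~~~~
9) ~~~~~~~~~
~~~~~~~~~
~~~~~~~~~
~~~~++~~~
~~~+++~~~
~~~+v~~~~
~~~~~~~~~
~~~~~~~~~
~~~~~~~~~
10) ~~~~~~~~~
~~~~~~~~~
~~~~~~~~~
~~~~++~~~
~~~+++~~~
~~~+~>~~~
~~~~~~~~~
~~~~~~~~~
~~~~~~~~~
11) ~~~~~~~~~
~~~~~~~~~
~~~~~~~~~
~~~~++~~~
~~~+++~~~
~~~+~+~~~
~~~~~v~~~
~~~~~~~~~
~~~~~~~~~
12) ~~~~~~~~~
~~~~~~~~~
~~~~~~~~~
~~~~++~~~
~~~+++~~~
~~~+~+~~~
~~~~<+~~~
~~~~~~~~~
~~~~~~~~~
13) ~~~~~~~~~
~~~~~~~~~
~~~~~~~~~
~~~~++~~~
~~~+++~~~
~~~+^+~~~
~~~~++~~~
~~~~~~~~~
~~~~~~~~~
14) ~~~~~~~~~
~~~~~~~~~
~~~~~~~~~
~~~~++~~~
~~~+++~~~
~~~++>~~~
~~~~++~~~
~~~~~~~~~
~~~~~~~~~
15) ~~~~~~~~~
~~~~~~~~~
~~~~~~~~~
~~~~++~~~
~~~++^~~~
~~~++~~~~
~~~~++~~~
~~~~~~~~~
~~~~~~~~~

north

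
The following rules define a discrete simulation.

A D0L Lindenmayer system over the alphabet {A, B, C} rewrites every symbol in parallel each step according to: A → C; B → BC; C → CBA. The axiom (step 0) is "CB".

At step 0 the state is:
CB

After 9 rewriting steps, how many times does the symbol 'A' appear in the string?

k=0  CB
k=1  CBABC
k=2  CBABCCBCCBA
k=3  CBABCCBCCBACBABCCBACBABCC
k=4  CBABCCBCCBACBABCCBACBABCCCBABCCBCCBACBABCCCBABCCBCCBACBA
k=5  CBABCCBCCBACBABCCBACBABCCCBABCCBCCBACBABCCCBABCCBCCBACBACB…BABCCBACBABCCCBABCCBCCBACBACBABCCBCCBACBABCCBACBABCCCBABCC  (len 126)
k=6  CBABCCBCCBACBABCCBACBABCCCBABCCBCCBACBABCCCBABCCBCCBACBACB…BABCCBACBABCCCBABCCBCCBACBABCCCBABCCBCCBACBACBABCCBCCBACBA  (len 283)
k=7  CBABCCBCCBACBABCCBACBABCCCBABCCBCCBACBABCCCBABCCBCCBACBACB…CCBCCBACBABCCBACBABCCCBABCCCBABCCBCCBACBABCCBACBABCCCBABCC  (len 636)
k=8  CBABCCBCCBACBABCCBACBABCCCBABCCBCCBACBABCCCBABCCBCCBACBACB…BABCCBACBABCCCBABCCBCCBACBABCCCBABCCBCCBACBACBABCCBCCBACBA  (len 1429)
k=9  CBABCCBCCBACBABCCBACBABCCCBABCCBCCBACBABCCCBABCCBCCBACBACB…CCBCCBACBABCCBACBABCCCBABCCCBABCCBCCBACBABCCBACBABCCCBABCC  (len 3211)

636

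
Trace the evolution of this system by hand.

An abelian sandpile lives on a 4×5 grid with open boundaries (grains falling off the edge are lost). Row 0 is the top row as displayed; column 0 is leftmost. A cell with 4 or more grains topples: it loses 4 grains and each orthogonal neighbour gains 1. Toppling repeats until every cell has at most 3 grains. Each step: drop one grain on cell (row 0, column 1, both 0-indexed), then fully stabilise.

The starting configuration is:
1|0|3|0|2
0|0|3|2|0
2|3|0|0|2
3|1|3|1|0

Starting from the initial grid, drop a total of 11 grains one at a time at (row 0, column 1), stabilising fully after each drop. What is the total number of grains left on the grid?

31

k=0  1|0|3|0|2
0|0|3|2|0
2|3|0|0|2
3|1|3|1|0
k=1  1|1|3|0|2
0|0|3|2|0
2|3|0|0|2
3|1|3|1|0
k=2  1|2|3|0|2
0|0|3|2|0
2|3|0|0|2
3|1|3|1|0
k=3  1|3|3|0|2
0|0|3|2|0
2|3|0|0|2
3|1|3|1|0
k=4  2|1|1|1|2
0|2|0|3|0
2|3|1|0|2
3|1|3|1|0
k=5  2|2|1|1|2
0|2|0|3|0
2|3|1|0|2
3|1|3|1|0
k=6  2|3|1|1|2
0|2|0|3|0
2|3|1|0|2
3|1|3|1|0
k=7  3|0|2|1|2
0|3|0|3|0
2|3|1|0|2
3|1|3|1|0
k=8  3|1|2|1|2
0|3|0|3|0
2|3|1|0|2
3|1|3|1|0
k=9  3|2|2|1|2
0|3|0|3|0
2|3|1|0|2
3|1|3|1|0
k=10  3|3|2|1|2
0|3|0|3|0
2|3|1|0|2
3|1|3|1|0
k=11  0|2|3|1|2
2|1|1|3|0
3|0|2|0|2
3|2|3|1|0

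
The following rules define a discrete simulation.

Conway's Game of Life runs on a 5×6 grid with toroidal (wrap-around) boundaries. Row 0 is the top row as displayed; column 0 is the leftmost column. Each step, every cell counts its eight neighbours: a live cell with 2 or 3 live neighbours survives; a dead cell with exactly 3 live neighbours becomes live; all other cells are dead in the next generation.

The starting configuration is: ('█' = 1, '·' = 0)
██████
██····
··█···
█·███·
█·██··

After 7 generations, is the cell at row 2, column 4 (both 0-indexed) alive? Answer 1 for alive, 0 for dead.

[0] ██████
██····
··█···
█·███·
█·██··
[1] ····█·
····█·
█·█··█
····██
······
[2] ······
···██·
█··█··
█···██
····██
[3] ···█·█
···██·
█··█··
█··█··
█···█·
[4] ···█·█
··██·█
··██·█
██·██·
█··██·
[5] █····█
█····█
·····█
██····
██····
[6] ······
····█·
·█···█
·█···█
······
[7] ······
······
····██
······
······

1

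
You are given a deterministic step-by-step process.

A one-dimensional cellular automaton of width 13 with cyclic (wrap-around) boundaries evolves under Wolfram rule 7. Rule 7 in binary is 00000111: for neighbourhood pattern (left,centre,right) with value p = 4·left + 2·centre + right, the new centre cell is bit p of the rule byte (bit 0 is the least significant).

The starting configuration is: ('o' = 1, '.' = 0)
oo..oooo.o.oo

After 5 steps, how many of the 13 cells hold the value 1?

gen 0: oo..oooo.o.oo
gen 1: ...o.....o...
gen 2: oooo.ooooo.oo
gen 3: .............
gen 4: ooooooooooooo
gen 5: .............

0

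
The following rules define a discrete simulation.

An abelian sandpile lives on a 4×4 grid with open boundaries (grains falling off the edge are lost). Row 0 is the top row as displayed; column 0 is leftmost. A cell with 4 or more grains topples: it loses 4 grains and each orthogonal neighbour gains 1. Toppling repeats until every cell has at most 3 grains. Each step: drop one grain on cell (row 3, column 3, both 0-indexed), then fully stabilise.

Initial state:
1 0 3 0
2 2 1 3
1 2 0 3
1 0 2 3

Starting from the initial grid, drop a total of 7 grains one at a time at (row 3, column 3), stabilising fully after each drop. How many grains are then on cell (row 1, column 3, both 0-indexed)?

t=0: 1 0 3 0
2 2 1 3
1 2 0 3
1 0 2 3
t=1: 1 0 3 1
2 2 2 0
1 2 1 1
1 0 3 1
t=2: 1 0 3 1
2 2 2 0
1 2 1 1
1 0 3 2
t=3: 1 0 3 1
2 2 2 0
1 2 1 1
1 0 3 3
t=4: 1 0 3 1
2 2 2 0
1 2 2 2
1 1 0 1
t=5: 1 0 3 1
2 2 2 0
1 2 2 2
1 1 0 2
t=6: 1 0 3 1
2 2 2 0
1 2 2 2
1 1 0 3
t=7: 1 0 3 1
2 2 2 0
1 2 2 3
1 1 1 0

0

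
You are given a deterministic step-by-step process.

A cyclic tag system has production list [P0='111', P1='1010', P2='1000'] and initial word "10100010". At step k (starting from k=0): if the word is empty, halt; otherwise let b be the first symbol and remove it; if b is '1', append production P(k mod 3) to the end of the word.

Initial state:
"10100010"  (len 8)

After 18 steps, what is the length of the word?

26

0) "10100010"  (len 8)
1) "0100010111"  (len 10)
2) "100010111"  (len 9)
3) "000101111000"  (len 12)
4) "00101111000"  (len 11)
5) "0101111000"  (len 10)
6) "101111000"  (len 9)
7) "01111000111"  (len 11)
8) "1111000111"  (len 10)
9) "1110001111000"  (len 13)
10) "110001111000111"  (len 15)
11) "100011110001111010"  (len 18)
12) "000111100011110101000"  (len 21)
13) "00111100011110101000"  (len 20)
14) "0111100011110101000"  (len 19)
15) "111100011110101000"  (len 18)
16) "11100011110101000111"  (len 20)
17) "11000111101010001111010"  (len 23)
18) "10001111010100011110101000"  (len 26)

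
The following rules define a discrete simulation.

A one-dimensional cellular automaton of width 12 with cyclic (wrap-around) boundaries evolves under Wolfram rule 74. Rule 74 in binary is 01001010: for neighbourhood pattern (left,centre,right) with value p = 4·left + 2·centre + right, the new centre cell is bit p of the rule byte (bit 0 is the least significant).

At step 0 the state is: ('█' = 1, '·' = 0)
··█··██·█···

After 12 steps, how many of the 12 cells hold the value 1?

4

[0] ··█··██·█···
[1] ·█··███·····
[2] █··██·█·····
[3] ··███······█
[4] ·██·█·····█·
[5] ███······█··
[6] █·█·····█··█
[7] █······█··██
[8] █·····█··██·
[9] ·····█··███·
[10] ····█··██·█·
[11] ···█··███···
[12] ··█··██·█···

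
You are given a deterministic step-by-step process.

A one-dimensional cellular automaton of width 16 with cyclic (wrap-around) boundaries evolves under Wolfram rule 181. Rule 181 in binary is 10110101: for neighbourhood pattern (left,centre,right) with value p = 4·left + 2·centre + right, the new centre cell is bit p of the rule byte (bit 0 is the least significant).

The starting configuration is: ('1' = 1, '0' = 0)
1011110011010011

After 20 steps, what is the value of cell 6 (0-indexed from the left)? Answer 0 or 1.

0

[0] 1011110011010011
[1] 0101101000111001
[2] 1110011110010101
[3] 1101001101011110
[4] 0011100011101101
[5] 1001011001010011
[6] 0101100101111001
[7] 1110010110110101
[8] 1101011001001110
[9] 0011100101100101
[10] 1001010110010111
[11] 0101111001011011
[12] 1110110101100100
[13] 0101001110010110
[14] 0111100101011001
[15] 1011010111100101
[16] 0100111011010110
[17] 0110010100111001
[18] 1001011110010101
[19] 0101101101011110
[20] 0110010011101101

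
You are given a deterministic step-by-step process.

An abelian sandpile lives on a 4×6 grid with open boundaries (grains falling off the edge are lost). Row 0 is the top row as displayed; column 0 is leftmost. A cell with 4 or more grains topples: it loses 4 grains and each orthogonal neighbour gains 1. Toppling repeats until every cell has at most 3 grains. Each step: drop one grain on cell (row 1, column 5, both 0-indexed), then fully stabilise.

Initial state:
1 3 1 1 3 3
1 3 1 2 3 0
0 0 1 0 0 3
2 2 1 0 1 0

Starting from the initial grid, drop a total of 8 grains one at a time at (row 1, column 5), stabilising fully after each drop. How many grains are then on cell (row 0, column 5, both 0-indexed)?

t=0: 1 3 1 1 3 3
1 3 1 2 3 0
0 0 1 0 0 3
2 2 1 0 1 0
t=1: 1 3 1 1 3 3
1 3 1 2 3 1
0 0 1 0 0 3
2 2 1 0 1 0
t=2: 1 3 1 1 3 3
1 3 1 2 3 2
0 0 1 0 0 3
2 2 1 0 1 0
t=3: 1 3 1 1 3 3
1 3 1 2 3 3
0 0 1 0 0 3
2 2 1 0 1 0
t=4: 1 3 1 2 1 1
1 3 1 3 1 3
0 0 1 0 2 0
2 2 1 0 1 1
t=5: 1 3 1 2 1 2
1 3 1 3 2 0
0 0 1 0 2 1
2 2 1 0 1 1
t=6: 1 3 1 2 1 2
1 3 1 3 2 1
0 0 1 0 2 1
2 2 1 0 1 1
t=7: 1 3 1 2 1 2
1 3 1 3 2 2
0 0 1 0 2 1
2 2 1 0 1 1
t=8: 1 3 1 2 1 2
1 3 1 3 2 3
0 0 1 0 2 1
2 2 1 0 1 1

2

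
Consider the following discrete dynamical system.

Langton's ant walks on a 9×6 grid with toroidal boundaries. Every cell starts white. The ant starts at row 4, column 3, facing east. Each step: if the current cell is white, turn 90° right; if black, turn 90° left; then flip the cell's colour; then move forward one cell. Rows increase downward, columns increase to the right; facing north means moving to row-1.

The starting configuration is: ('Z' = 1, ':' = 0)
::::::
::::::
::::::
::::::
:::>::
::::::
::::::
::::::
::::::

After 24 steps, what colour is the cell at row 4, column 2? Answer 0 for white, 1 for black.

k=0  ::::::
::::::
::::::
::::::
:::>::
::::::
::::::
::::::
::::::
k=1  ::::::
::::::
::::::
::::::
:::Z::
:::v::
::::::
::::::
::::::
k=2  ::::::
::::::
::::::
::::::
:::Z::
::<Z::
::::::
::::::
::::::
k=3  ::::::
::::::
::::::
::::::
::^Z::
::ZZ::
::::::
::::::
::::::
k=4  ::::::
::::::
::::::
::::::
::Z>::
::ZZ::
::::::
::::::
::::::
k=5  ::::::
::::::
::::::
:::^::
::Z:::
::ZZ::
::::::
::::::
::::::
k=6  ::::::
::::::
::::::
:::Z>:
::Z:::
::ZZ::
::::::
::::::
::::::
k=7  ::::::
::::::
::::::
:::ZZ:
::Z:v:
::ZZ::
::::::
::::::
::::::
k=8  ::::::
::::::
::::::
:::ZZ:
::Z<Z:
::ZZ::
::::::
::::::
::::::
k=9  ::::::
::::::
::::::
:::^Z:
::ZZZ:
::ZZ::
::::::
::::::
::::::
k=10  ::::::
::::::
::::::
::<:Z:
::ZZZ:
::ZZ::
::::::
::::::
::::::
k=11  ::::::
::::::
::^:::
::Z:Z:
::ZZZ:
::ZZ::
::::::
::::::
::::::
k=12  ::::::
::::::
::Z>::
::Z:Z:
::ZZZ:
::ZZ::
::::::
::::::
::::::
k=13  ::::::
::::::
::ZZ::
::ZvZ:
::ZZZ:
::ZZ::
::::::
::::::
::::::
k=14  ::::::
::::::
::ZZ::
::<ZZ:
::ZZZ:
::ZZ::
::::::
::::::
::::::
k=15  ::::::
::::::
::ZZ::
:::ZZ:
::vZZ:
::ZZ::
::::::
::::::
::::::
k=16  ::::::
::::::
::ZZ::
:::ZZ:
:::>Z:
::ZZ::
::::::
::::::
::::::
k=17  ::::::
::::::
::ZZ::
:::^Z:
::::Z:
::ZZ::
::::::
::::::
::::::
k=18  ::::::
::::::
::ZZ::
::<:Z:
::::Z:
::ZZ::
::::::
::::::
::::::
k=19  ::::::
::::::
::^Z::
::Z:Z:
::::Z:
::ZZ::
::::::
::::::
::::::
k=20  ::::::
::::::
:<:Z::
::Z:Z:
::::Z:
::ZZ::
::::::
::::::
::::::
k=21  ::::::
:^::::
:Z:Z::
::Z:Z:
::::Z:
::ZZ::
::::::
::::::
::::::
k=22  ::::::
:Z>:::
:Z:Z::
::Z:Z:
::::Z:
::ZZ::
::::::
::::::
::::::
k=23  ::::::
:ZZ:::
:ZvZ::
::Z:Z:
::::Z:
::ZZ::
::::::
::::::
::::::
k=24  ::::::
:ZZ:::
:<ZZ::
::Z:Z:
::::Z:
::ZZ::
::::::
::::::
::::::

0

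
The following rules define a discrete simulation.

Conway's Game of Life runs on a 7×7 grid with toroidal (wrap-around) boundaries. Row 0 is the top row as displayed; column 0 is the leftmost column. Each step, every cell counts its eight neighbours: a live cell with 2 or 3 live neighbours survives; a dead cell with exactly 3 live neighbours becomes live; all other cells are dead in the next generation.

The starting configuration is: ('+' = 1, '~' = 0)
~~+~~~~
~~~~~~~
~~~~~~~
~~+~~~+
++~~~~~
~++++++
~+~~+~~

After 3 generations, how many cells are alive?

gen 0: ~~+~~~~
~~~~~~~
~~~~~~~
~~+~~~+
++~~~~~
~++++++
~+~~+~~
gen 1: ~~~~~~~
~~~~~~~
~~~~~~~
++~~~~~
~~~~+~~
~~~++++
++~~+~~
gen 2: ~~~~~~~
~~~~~~~
~~~~~~~
~~~~~~~
+~~++~+
+~~+~~+
+~~++~+
gen 3: ~~~~~~~
~~~~~~~
~~~~~~~
~~~~~~~
+~~++++
~++~~~~
+~~++++

12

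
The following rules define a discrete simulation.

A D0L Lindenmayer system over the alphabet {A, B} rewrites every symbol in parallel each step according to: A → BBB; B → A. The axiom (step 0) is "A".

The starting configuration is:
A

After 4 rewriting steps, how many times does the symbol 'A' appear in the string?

9

0) A
1) BBB
2) AAA
3) BBBBBBBBB
4) AAAAAAAAA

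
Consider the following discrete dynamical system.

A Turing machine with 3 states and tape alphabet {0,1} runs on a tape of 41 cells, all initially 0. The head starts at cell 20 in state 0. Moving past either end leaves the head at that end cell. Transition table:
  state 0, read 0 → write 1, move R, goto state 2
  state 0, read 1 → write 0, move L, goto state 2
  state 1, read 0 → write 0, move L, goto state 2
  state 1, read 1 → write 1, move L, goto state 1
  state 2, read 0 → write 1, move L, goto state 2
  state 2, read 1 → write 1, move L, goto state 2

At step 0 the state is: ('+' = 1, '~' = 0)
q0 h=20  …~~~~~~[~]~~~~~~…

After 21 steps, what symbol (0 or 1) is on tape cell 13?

1

0) q0 h=20  …~~~~~~[~]~~~~~~…
1) q2 h=21  …~~~~~+[~]~~~~~~…
2) q2 h=20  …~~~~~~[+]+~~~~~…
3) q2 h=19  …~~~~~~[~]++~~~~…
4) q2 h=18  …~~~~~~[~]+++~~~…
5) q2 h=17  …~~~~~~[~]++++~~…
6) q2 h=16  …~~~~~~[~]+++++~…
7) q2 h=15  …~~~~~~[~]++++++…
8) q2 h=14  …~~~~~~[~]++++++…
9) q2 h=13  …~~~~~~[~]++++++…
10) q2 h=12  …~~~~~~[~]++++++…
11) q2 h=11  …~~~~~~[~]++++++…
12) q2 h=10  …~~~~~~[~]++++++…
13) q2 h= 9  …~~~~~~[~]++++++…
14) q2 h= 8  …~~~~~~[~]++++++…
15) q2 h= 7  …~~~~~~[~]++++++…
16) q2 h= 6  |~~~~~~[~]++++++…
17) q2 h= 5  |~~~~~[~]++++++…
18) q2 h= 4  |~~~~[~]++++++…
19) q2 h= 3  |~~~[~]++++++…
20) q2 h= 2  |~~[~]++++++…
21) q2 h= 1  |~[~]++++++…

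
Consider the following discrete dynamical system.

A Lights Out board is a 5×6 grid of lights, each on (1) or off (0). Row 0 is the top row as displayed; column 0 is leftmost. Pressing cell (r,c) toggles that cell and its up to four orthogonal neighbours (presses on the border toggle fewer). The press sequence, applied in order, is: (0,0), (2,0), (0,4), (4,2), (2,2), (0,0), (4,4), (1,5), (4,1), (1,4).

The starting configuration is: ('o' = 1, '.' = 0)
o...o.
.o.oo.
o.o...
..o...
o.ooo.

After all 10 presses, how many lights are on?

16

gen 0: o...o.
.o.oo.
o.o...
..o...
o.ooo.
gen 1: .o..o.
oo.oo.
o.o...
..o...
o.ooo.
gen 2: .o..o.
.o.oo.
.oo...
o.o...
o.ooo.
gen 3: .o.o.o
.o.o..
.oo...
o.o...
o.ooo.
gen 4: .o.o.o
.o.o..
.oo...
o.....
oo..o.
gen 5: .o.o.o
.ooo..
...o..
o.o...
oo..o.
gen 6: o..o.o
oooo..
...o..
o.o...
oo..o.
gen 7: o..o.o
oooo..
...o..
o.o.o.
oo.o.o
gen 8: o..o..
oooooo
...o.o
o.o.o.
oo.o.o
gen 9: o..o..
oooooo
...o.o
ooo.o.
..oo.o
gen 10: o..oo.
ooo...
...ooo
ooo.o.
..oo.o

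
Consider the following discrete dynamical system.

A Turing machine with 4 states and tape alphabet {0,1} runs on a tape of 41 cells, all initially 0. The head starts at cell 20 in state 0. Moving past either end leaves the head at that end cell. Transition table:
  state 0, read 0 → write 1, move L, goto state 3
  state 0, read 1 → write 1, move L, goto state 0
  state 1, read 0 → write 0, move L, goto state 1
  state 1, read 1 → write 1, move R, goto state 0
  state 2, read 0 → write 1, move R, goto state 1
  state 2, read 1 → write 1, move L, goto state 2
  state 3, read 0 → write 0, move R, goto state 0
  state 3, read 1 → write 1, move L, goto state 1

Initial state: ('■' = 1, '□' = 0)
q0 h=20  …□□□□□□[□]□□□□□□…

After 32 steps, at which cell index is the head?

[0] q0 h=20  …□□□□□□[□]□□□□□□…
[1] q3 h=19  …□□□□□□[□]■□□□□□…
[2] q0 h=20  …□□□□□□[■]□□□□□□…
[3] q0 h=19  …□□□□□□[□]■□□□□□…
[4] q3 h=18  …□□□□□□[□]■■□□□□…
[5] q0 h=19  …□□□□□□[■]■□□□□□…
[6] q0 h=18  …□□□□□□[□]■■□□□□…
[7] q3 h=17  …□□□□□□[□]■■■□□□…
[8] q0 h=18  …□□□□□□[■]■■□□□□…
[9] q0 h=17  …□□□□□□[□]■■■□□□…
[10] q3 h=16  …□□□□□□[□]■■■■□□…
[11] q0 h=17  …□□□□□□[■]■■■□□□…
[12] q0 h=16  …□□□□□□[□]■■■■□□…
[13] q3 h=15  …□□□□□□[□]■■■■■□…
[14] q0 h=16  …□□□□□□[■]■■■■□□…
[15] q0 h=15  …□□□□□□[□]■■■■■□…
[16] q3 h=14  …□□□□□□[□]■■■■■■…
[17] q0 h=15  …□□□□□□[■]■■■■■□…
[18] q0 h=14  …□□□□□□[□]■■■■■■…
[19] q3 h=13  …□□□□□□[□]■■■■■■…
[20] q0 h=14  …□□□□□□[■]■■■■■■…
[21] q0 h=13  …□□□□□□[□]■■■■■■…
[22] q3 h=12  …□□□□□□[□]■■■■■■…
[23] q0 h=13  …□□□□□□[■]■■■■■■…
[24] q0 h=12  …□□□□□□[□]■■■■■■…
[25] q3 h=11  …□□□□□□[□]■■■■■■…
[26] q0 h=12  …□□□□□□[■]■■■■■■…
[27] q0 h=11  …□□□□□□[□]■■■■■■…
[28] q3 h=10  …□□□□□□[□]■■■■■■…
[29] q0 h=11  …□□□□□□[■]■■■■■■…
[30] q0 h=10  …□□□□□□[□]■■■■■■…
[31] q3 h= 9  …□□□□□□[□]■■■■■■…
[32] q0 h=10  …□□□□□□[■]■■■■■■…

10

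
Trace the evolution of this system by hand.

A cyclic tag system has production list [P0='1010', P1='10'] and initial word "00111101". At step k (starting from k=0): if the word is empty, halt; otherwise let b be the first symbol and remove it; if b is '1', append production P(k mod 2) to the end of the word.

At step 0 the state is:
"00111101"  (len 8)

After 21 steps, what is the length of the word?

29

gen 0: "00111101"  (len 8)
gen 1: "0111101"  (len 7)
gen 2: "111101"  (len 6)
gen 3: "111011010"  (len 9)
gen 4: "1101101010"  (len 10)
gen 5: "1011010101010"  (len 13)
gen 6: "01101010101010"  (len 14)
gen 7: "1101010101010"  (len 13)
gen 8: "10101010101010"  (len 14)
gen 9: "01010101010101010"  (len 17)
gen 10: "1010101010101010"  (len 16)
gen 11: "0101010101010101010"  (len 19)
gen 12: "101010101010101010"  (len 18)
gen 13: "010101010101010101010"  (len 21)
gen 14: "10101010101010101010"  (len 20)
gen 15: "01010101010101010101010"  (len 23)
gen 16: "1010101010101010101010"  (len 22)
gen 17: "0101010101010101010101010"  (len 25)
gen 18: "101010101010101010101010"  (len 24)
gen 19: "010101010101010101010101010"  (len 27)
gen 20: "10101010101010101010101010"  (len 26)
gen 21: "01010101010101010101010101010"  (len 29)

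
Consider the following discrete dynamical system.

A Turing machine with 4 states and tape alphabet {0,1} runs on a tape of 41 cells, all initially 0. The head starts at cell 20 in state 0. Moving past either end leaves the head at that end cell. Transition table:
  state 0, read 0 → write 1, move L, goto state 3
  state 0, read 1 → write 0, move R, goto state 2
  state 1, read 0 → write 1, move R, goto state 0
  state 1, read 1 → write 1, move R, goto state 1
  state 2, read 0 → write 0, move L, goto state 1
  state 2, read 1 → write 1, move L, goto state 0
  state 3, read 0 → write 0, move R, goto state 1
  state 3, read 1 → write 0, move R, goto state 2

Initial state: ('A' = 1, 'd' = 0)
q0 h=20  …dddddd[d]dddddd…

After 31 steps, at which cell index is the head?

k=0  q0 h=20  …dddddd[d]dddddd…
k=1  q3 h=19  …dddddd[d]Addddd…
k=2  q1 h=20  …dddddd[A]dddddd…
k=3  q1 h=21  …dddddA[d]dddddd…
k=4  q0 h=22  …ddddAA[d]dddddd…
k=5  q3 h=21  …dddddA[A]Addddd…
k=6  q2 h=22  …ddddAd[A]dddddd…
k=7  q0 h=21  …dddddA[d]Addddd…
k=8  q3 h=20  …dddddd[A]AAdddd…
k=9  q2 h=21  …dddddd[A]Addddd…
k=10  q0 h=20  …dddddd[d]AAdddd…
k=11  q3 h=19  …dddddd[d]AAAddd…
k=12  q1 h=20  …dddddd[A]AAdddd…
k=13  q1 h=21  …dddddA[A]Addddd…
k=14  q1 h=22  …ddddAA[A]dddddd…
k=15  q1 h=23  …dddAAA[d]dddddd…
k=16  q0 h=24  …ddAAAA[d]dddddd…
k=17  q3 h=23  …dddAAA[A]Addddd…
k=18  q2 h=24  …ddAAAd[A]dddddd…
k=19  q0 h=23  …dddAAA[d]Addddd…
k=20  q3 h=22  …ddddAA[A]AAdddd…
k=21  q2 h=23  …dddAAd[A]Addddd…
k=22  q0 h=22  …ddddAA[d]AAdddd…
k=23  q3 h=21  …dddddA[A]AAAddd…
k=24  q2 h=22  …ddddAd[A]AAdddd…
k=25  q0 h=21  …dddddA[d]AAAddd…
k=26  q3 h=20  …dddddd[A]AAAAdd…
k=27  q2 h=21  …dddddd[A]AAAddd…
k=28  q0 h=20  …dddddd[d]AAAAdd…
k=29  q3 h=19  …dddddd[d]AAAAAd…
k=30  q1 h=20  …dddddd[A]AAAAdd…
k=31  q1 h=21  …dddddA[A]AAAddd…

21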